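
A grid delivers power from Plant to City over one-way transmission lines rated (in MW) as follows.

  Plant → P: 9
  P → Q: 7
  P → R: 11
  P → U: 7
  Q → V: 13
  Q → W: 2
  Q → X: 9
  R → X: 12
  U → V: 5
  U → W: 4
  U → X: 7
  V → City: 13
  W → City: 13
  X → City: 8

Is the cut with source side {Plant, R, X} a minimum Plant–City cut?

Given cut capacity: 9 + 8 = 17.
Augment Plant→P→Q→V→City: bottleneck 7, flow now 7.
Augment Plant→P→R→X→City: bottleneck 2, flow now 9.
No augmenting path remains; maximum flow = 9.
In the residual graph, reachable from Plant: {Plant}.
Min-cut edges: Plant→P (9); capacity 9 = 9.
Cut capacity 17 exceeds the max flow 9, so it is not minimum.

No — its capacity is 17, but the minimum cut has capacity 9.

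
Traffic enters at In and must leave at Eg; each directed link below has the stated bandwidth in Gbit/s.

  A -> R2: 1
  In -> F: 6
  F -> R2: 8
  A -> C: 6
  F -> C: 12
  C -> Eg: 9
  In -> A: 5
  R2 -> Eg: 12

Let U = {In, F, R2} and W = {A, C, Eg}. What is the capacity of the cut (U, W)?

Edges leaving {In, F, R2}: In→A (5), F→C (12), R2→Eg (12).
Cut capacity = 5 + 12 + 12 = 29.

29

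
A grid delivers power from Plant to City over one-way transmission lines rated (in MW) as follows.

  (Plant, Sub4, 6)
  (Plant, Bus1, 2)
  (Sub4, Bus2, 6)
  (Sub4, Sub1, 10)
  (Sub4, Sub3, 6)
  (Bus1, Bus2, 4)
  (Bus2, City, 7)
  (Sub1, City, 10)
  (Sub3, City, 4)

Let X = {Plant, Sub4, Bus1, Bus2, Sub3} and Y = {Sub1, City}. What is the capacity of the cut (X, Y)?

Edges leaving {Plant, Sub4, Bus1, Bus2, Sub3}: Sub4→Sub1 (10), Bus2→City (7), Sub3→City (4).
Cut capacity = 10 + 7 + 4 = 21.

21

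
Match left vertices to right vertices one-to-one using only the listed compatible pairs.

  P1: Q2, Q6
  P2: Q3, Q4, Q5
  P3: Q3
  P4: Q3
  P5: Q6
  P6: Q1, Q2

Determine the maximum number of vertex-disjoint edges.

Unit-capacity flow: source→left, listed edges, right→sink; max matching = max flow.
Augmenting path P1→Q2 (+1); matched 1.
Augmenting path P2→Q3 (+1); matched 2.
Augmenting path P5→Q6 (+1); matched 3.
Augmenting path P6→Q1 (+1); matched 4.
Augmenting path P3→Q3→P2→Q4 (+1); matched 5.
No augmenting path remains; maximum matching = 5.
König certificate: {P1, P2, P5, P6, Q3} is a vertex cover of size 5 (every listed pair touches it), so no matching can be larger.

5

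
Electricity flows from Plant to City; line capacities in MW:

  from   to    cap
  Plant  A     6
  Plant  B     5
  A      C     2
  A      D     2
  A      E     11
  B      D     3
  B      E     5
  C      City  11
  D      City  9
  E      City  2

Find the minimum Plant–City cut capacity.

9

Augment Plant→A→C→City: bottleneck 2, flow now 2.
Augment Plant→A→D→City: bottleneck 2, flow now 4.
Augment Plant→A→E→City: bottleneck 2, flow now 6.
Augment Plant→B→D→City: bottleneck 3, flow now 9.
No augmenting path remains; maximum flow = 9.
By max-flow min-cut, the minimum cut capacity equals the max flow.
In the residual graph, reachable from Plant: {Plant, A, B, E}.
Min-cut edges: A→C (2), A→D (2), B→D (3), E→City (2); capacity 2 + 2 + 3 + 2 = 9.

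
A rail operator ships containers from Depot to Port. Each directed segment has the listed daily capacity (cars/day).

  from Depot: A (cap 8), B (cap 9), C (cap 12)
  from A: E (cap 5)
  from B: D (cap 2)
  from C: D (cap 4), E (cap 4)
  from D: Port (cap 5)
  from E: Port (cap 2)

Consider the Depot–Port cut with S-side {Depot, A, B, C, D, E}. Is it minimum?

Yes — it is a minimum cut (capacity 7).

Given cut capacity: 5 + 2 = 7.
Augment Depot→A→E→Port: bottleneck 2, flow now 2.
Augment Depot→B→D→Port: bottleneck 2, flow now 4.
Augment Depot→C→D→Port: bottleneck 3, flow now 7.
No augmenting path remains; maximum flow = 7.
Cut capacity 7 equals the max flow, so it is a minimum cut.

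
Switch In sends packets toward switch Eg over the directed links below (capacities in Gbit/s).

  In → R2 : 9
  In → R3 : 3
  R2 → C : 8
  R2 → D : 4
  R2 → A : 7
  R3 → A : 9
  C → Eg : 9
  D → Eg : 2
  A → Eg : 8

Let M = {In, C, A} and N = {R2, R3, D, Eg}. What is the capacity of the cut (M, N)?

Edges leaving {In, C, A}: In→R2 (9), In→R3 (3), C→Eg (9), A→Eg (8).
Cut capacity = 9 + 3 + 9 + 8 = 29.

29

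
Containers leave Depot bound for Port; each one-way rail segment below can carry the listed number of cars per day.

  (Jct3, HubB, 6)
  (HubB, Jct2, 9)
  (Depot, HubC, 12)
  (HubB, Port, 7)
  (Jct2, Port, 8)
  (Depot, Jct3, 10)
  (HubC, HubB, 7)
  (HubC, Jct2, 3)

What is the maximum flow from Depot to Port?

Augment Depot→HubC→HubB→Port: bottleneck 7, flow now 7.
Augment Depot→HubC→Jct2→Port: bottleneck 3, flow now 10.
Augment Depot→Jct3→HubB→Jct2→Port: bottleneck 5, flow now 15.
No augmenting path remains; maximum flow = 15.
In the residual graph, reachable from Depot: {Depot, HubC, Jct3, HubB, Jct2}.
Min-cut edges: HubB→Port (7), Jct2→Port (8); capacity 7 + 8 = 15.
This cut is saturated, so no flow can exceed 15.

15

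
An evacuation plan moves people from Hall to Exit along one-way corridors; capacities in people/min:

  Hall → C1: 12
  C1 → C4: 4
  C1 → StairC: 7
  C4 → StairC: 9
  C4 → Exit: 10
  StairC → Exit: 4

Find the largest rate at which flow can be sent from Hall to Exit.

8

Augment Hall→C1→C4→Exit: bottleneck 4, flow now 4.
Augment Hall→C1→StairC→Exit: bottleneck 4, flow now 8.
No augmenting path remains; maximum flow = 8.
In the residual graph, reachable from Hall: {Hall, C1, StairC}.
Min-cut edges: C1→C4 (4), StairC→Exit (4); capacity 4 + 4 = 8.
This cut is saturated, so no flow can exceed 8.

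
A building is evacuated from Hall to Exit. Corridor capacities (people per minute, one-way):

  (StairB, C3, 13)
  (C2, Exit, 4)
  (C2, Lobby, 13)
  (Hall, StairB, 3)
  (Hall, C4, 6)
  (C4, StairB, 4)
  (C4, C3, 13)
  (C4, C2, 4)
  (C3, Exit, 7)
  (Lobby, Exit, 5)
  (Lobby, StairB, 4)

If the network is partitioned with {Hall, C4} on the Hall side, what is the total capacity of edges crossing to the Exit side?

24

Edges leaving {Hall, C4}: Hall→StairB (3), C4→C2 (4), C4→StairB (4), C4→C3 (13).
Cut capacity = 3 + 4 + 4 + 13 = 24.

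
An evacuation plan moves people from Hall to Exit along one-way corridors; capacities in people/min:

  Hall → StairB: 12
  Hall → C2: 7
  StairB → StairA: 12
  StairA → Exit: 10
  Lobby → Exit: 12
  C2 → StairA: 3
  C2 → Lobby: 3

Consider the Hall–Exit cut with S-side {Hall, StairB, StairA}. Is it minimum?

No — its capacity is 17, but the minimum cut has capacity 13.

Given cut capacity: 7 + 10 = 17.
Augment Hall→StairB→StairA→Exit: bottleneck 10, flow now 10.
Augment Hall→C2→Lobby→Exit: bottleneck 3, flow now 13.
No augmenting path remains; maximum flow = 13.
In the residual graph, reachable from Hall: {Hall, StairB, C2, StairA}.
Min-cut edges: C2→Lobby (3), StairA→Exit (10); capacity 3 + 10 = 13.
Cut capacity 17 exceeds the max flow 13, so it is not minimum.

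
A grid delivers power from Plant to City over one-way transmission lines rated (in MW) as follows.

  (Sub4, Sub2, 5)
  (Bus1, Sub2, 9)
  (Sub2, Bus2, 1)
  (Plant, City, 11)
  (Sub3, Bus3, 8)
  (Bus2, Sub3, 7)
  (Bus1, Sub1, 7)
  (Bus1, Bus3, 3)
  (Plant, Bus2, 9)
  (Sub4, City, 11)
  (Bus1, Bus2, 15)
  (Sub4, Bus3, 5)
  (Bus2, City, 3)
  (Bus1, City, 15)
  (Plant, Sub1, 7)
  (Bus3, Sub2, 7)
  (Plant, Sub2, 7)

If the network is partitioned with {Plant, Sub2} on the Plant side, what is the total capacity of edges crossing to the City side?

Edges leaving {Plant, Sub2}: Plant→Bus2 (9), Plant→Sub1 (7), Plant→City (11), Sub2→Bus2 (1).
Cut capacity = 9 + 7 + 11 + 1 = 28.

28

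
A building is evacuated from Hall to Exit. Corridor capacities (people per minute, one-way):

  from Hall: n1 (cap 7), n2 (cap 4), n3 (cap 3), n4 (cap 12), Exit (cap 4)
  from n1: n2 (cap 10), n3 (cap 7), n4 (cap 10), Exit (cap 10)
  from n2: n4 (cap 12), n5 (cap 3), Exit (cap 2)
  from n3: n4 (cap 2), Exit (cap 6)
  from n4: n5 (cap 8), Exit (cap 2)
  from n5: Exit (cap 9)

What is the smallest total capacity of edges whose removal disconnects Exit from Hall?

27

Augment Hall→Exit: bottleneck 4, flow now 4.
Augment Hall→n1→Exit: bottleneck 7, flow now 11.
Augment Hall→n2→Exit: bottleneck 2, flow now 13.
Augment Hall→n3→Exit: bottleneck 3, flow now 16.
Augment Hall→n4→Exit: bottleneck 2, flow now 18.
Augment Hall→n2→n5→Exit: bottleneck 2, flow now 20.
Augment Hall→n4→n5→Exit: bottleneck 7, flow now 27.
No augmenting path remains; maximum flow = 27.
By max-flow min-cut, the minimum cut capacity equals the max flow.
In the residual graph, reachable from Hall: {Hall, n2, n4, n5}.
Min-cut edges: Hall→n1 (7), Hall→n3 (3), Hall→Exit (4), n2→Exit (2), n4→Exit (2), n5→Exit (9); capacity 7 + 3 + 4 + 2 + 2 + 9 = 27.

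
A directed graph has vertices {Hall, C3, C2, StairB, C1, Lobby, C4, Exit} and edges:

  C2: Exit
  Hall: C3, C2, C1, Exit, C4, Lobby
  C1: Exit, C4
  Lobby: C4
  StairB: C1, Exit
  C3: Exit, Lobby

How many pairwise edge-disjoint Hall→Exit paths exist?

4

Assign every edge capacity 1; by Menger, the answer equals the max flow.
Path Hall→Exit (+1); total 1.
Path Hall→C3→Exit (+1); total 2.
Path Hall→C2→Exit (+1); total 3.
Path Hall→C1→Exit (+1); total 4.
No residual Hall→Exit path; max flow = 4.
Certifying cut of size 4: {Hall→C1, Hall→C2, Hall→C3, Hall→Exit}.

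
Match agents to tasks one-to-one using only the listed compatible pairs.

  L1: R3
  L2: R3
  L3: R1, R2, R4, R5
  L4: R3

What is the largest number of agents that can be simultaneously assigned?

2

Unit-capacity flow: source→left, listed edges, right→sink; max matching = max flow.
Augmenting path L1→R3 (+1); matched 1.
Augmenting path L3→R1 (+1); matched 2.
No augmenting path remains; maximum matching = 2.
König certificate: {L3, R3} is a vertex cover of size 2 (every listed pair touches it), so no matching can be larger.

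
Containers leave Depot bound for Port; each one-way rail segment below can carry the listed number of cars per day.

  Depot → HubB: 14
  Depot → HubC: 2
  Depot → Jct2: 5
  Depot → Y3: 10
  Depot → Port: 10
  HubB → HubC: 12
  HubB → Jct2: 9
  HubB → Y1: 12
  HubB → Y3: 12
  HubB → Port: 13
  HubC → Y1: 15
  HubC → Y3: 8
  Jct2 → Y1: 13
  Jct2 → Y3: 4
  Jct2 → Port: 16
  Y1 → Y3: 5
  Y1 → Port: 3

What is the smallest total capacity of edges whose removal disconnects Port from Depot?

Augment Depot→Port: bottleneck 10, flow now 10.
Augment Depot→HubB→Port: bottleneck 13, flow now 23.
Augment Depot→Jct2→Port: bottleneck 5, flow now 28.
Augment Depot→HubB→Jct2→Port: bottleneck 1, flow now 29.
Augment Depot→HubC→Y1→Port: bottleneck 2, flow now 31.
No augmenting path remains; maximum flow = 31.
By max-flow min-cut, the minimum cut capacity equals the max flow.
In the residual graph, reachable from Depot: {Depot, Y3}.
Min-cut edges: Depot→HubB (14), Depot→HubC (2), Depot→Jct2 (5), Depot→Port (10); capacity 14 + 2 + 5 + 10 = 31.

31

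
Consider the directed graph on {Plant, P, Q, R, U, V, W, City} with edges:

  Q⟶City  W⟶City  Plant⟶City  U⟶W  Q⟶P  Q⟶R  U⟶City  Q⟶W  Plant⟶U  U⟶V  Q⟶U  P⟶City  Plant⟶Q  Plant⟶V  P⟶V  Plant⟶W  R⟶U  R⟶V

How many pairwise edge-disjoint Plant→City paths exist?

Assign every edge capacity 1; by Menger, the answer equals the max flow.
Path Plant→City (+1); total 1.
Path Plant→Q→City (+1); total 2.
Path Plant→U→City (+1); total 3.
Path Plant→W→City (+1); total 4.
No residual Plant→City path; max flow = 4.
Certifying cut of size 4: {Plant→City, Plant→Q, Plant→U, Plant→W}.

4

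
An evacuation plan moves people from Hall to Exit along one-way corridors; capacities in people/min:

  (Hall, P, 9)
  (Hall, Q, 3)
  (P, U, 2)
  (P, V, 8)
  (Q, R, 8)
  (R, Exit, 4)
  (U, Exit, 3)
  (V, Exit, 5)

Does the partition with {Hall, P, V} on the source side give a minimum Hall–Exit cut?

Given cut capacity: 3 + 2 + 5 = 10.
Augment Hall→P→U→Exit: bottleneck 2, flow now 2.
Augment Hall→P→V→Exit: bottleneck 5, flow now 7.
Augment Hall→Q→R→Exit: bottleneck 3, flow now 10.
No augmenting path remains; maximum flow = 10.
Cut capacity 10 equals the max flow, so it is a minimum cut.

Yes — it is a minimum cut (capacity 10).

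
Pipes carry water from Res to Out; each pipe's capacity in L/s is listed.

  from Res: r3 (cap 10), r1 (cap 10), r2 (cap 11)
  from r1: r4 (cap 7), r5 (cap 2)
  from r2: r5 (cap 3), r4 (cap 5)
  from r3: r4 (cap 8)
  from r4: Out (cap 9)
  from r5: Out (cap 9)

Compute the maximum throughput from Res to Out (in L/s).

Augment Res→r1→r4→Out: bottleneck 7, flow now 7.
Augment Res→r1→r5→Out: bottleneck 2, flow now 9.
Augment Res→r2→r4→Out: bottleneck 2, flow now 11.
Augment Res→r2→r5→Out: bottleneck 3, flow now 14.
No augmenting path remains; maximum flow = 14.
In the residual graph, reachable from Res: {Res, r1, r2, r3, r4}.
Min-cut edges: r1→r5 (2), r2→r5 (3), r4→Out (9); capacity 2 + 3 + 9 = 14.
This cut is saturated, so no flow can exceed 14.

14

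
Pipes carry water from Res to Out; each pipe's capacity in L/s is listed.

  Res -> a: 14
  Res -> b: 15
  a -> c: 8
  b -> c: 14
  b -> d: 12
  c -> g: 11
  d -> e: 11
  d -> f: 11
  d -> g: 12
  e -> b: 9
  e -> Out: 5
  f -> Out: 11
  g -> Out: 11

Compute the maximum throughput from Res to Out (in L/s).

23

Augment Res→a→c→g→Out: bottleneck 8, flow now 8.
Augment Res→b→c→g→Out: bottleneck 3, flow now 11.
Augment Res→b→d→e→Out: bottleneck 5, flow now 16.
Augment Res→b→d→f→Out: bottleneck 7, flow now 23.
No augmenting path remains; maximum flow = 23.
In the residual graph, reachable from Res: {Res, a}.
Min-cut edges: Res→b (15), a→c (8); capacity 15 + 8 = 23.
This cut is saturated, so no flow can exceed 23.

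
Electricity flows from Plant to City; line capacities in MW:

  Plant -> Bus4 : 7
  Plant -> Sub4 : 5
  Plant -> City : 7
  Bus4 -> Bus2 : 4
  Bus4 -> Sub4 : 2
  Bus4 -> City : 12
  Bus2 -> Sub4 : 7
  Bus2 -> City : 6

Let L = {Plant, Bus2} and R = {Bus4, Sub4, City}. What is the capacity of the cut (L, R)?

32

Edges leaving {Plant, Bus2}: Plant→Bus4 (7), Plant→Sub4 (5), Plant→City (7), Bus2→Sub4 (7), Bus2→City (6).
Cut capacity = 7 + 5 + 7 + 7 + 6 = 32.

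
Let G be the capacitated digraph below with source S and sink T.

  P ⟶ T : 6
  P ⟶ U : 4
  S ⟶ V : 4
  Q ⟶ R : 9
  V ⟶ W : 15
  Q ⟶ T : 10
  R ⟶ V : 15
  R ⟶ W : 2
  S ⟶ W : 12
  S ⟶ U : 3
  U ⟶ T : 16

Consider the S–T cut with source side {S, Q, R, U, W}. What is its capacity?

Edges leaving {S, Q, R, U, W}: S→V (4), Q→T (10), R→V (15), U→T (16).
Cut capacity = 4 + 10 + 15 + 16 = 45.

45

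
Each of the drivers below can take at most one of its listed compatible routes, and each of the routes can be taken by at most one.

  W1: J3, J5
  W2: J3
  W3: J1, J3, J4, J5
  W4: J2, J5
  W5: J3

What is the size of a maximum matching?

4

Unit-capacity flow: source→left, listed edges, right→sink; max matching = max flow.
Augmenting path W1→J3 (+1); matched 1.
Augmenting path W3→J1 (+1); matched 2.
Augmenting path W4→J2 (+1); matched 3.
Augmenting path W2→J3→W1→J5 (+1); matched 4.
No augmenting path remains; maximum matching = 4.
König certificate: {W1, W3, W4, J3} is a vertex cover of size 4 (every listed pair touches it), so no matching can be larger.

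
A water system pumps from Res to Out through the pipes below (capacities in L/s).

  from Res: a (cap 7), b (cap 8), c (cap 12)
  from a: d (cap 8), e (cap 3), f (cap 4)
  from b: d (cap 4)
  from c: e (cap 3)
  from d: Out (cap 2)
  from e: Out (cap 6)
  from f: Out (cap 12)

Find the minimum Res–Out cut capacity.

Augment Res→a→d→Out: bottleneck 2, flow now 2.
Augment Res→a→e→Out: bottleneck 3, flow now 5.
Augment Res→a→f→Out: bottleneck 2, flow now 7.
Augment Res→c→e→Out: bottleneck 3, flow now 10.
Augment Res→b→d→a→f→Out: bottleneck 2, flow now 12. (uses reverse residual edge)
No augmenting path remains; maximum flow = 12.
By max-flow min-cut, the minimum cut capacity equals the max flow.
In the residual graph, reachable from Res: {Res, b, c, d}.
Min-cut edges: Res→a (7), c→e (3), d→Out (2); capacity 7 + 3 + 2 = 12.

12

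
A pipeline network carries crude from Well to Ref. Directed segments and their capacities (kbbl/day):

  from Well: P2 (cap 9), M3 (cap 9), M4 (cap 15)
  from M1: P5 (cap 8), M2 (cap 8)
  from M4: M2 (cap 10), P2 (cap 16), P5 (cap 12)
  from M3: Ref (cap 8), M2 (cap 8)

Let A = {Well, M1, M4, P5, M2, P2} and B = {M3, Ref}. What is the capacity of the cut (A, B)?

9

Edges leaving {Well, M1, M4, P5, M2, P2}: Well→M3 (9).
Cut capacity = 9 = 9.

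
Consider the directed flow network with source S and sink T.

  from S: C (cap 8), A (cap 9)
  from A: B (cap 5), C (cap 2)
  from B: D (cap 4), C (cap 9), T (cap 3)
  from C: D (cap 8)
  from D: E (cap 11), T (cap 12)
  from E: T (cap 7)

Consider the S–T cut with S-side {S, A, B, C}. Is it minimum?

No — its capacity is 15, but the minimum cut has capacity 13.

Given cut capacity: 4 + 3 + 8 = 15.
Augment S→A→B→T: bottleneck 3, flow now 3.
Augment S→C→D→T: bottleneck 8, flow now 11.
Augment S→A→B→D→T: bottleneck 2, flow now 13.
No augmenting path remains; maximum flow = 13.
In the residual graph, reachable from S: {S, A, C}.
Min-cut edges: A→B (5), C→D (8); capacity 5 + 8 = 13.
Cut capacity 15 exceeds the max flow 13, so it is not minimum.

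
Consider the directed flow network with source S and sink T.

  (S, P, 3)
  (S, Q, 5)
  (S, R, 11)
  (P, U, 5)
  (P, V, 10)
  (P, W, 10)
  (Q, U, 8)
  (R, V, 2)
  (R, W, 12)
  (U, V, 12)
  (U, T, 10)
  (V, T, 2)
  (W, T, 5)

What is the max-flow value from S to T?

Augment S→P→U→T: bottleneck 3, flow now 3.
Augment S→Q→U→T: bottleneck 5, flow now 8.
Augment S→R→V→T: bottleneck 2, flow now 10.
Augment S→R→W→T: bottleneck 5, flow now 15.
No augmenting path remains; maximum flow = 15.
In the residual graph, reachable from S: {S, R, W}.
Min-cut edges: S→P (3), S→Q (5), R→V (2), W→T (5); capacity 3 + 5 + 2 + 5 = 15.
This cut is saturated, so no flow can exceed 15.

15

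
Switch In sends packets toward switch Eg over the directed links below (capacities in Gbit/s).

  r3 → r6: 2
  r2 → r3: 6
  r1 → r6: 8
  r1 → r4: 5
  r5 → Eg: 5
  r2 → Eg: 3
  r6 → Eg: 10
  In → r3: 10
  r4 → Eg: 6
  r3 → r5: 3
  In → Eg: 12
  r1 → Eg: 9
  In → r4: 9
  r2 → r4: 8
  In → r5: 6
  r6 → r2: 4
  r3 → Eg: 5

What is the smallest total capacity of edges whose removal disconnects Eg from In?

30

Augment In→Eg: bottleneck 12, flow now 12.
Augment In→r3→Eg: bottleneck 5, flow now 17.
Augment In→r4→Eg: bottleneck 6, flow now 23.
Augment In→r5→Eg: bottleneck 5, flow now 28.
Augment In→r3→r6→Eg: bottleneck 2, flow now 30.
No augmenting path remains; maximum flow = 30.
By max-flow min-cut, the minimum cut capacity equals the max flow.
In the residual graph, reachable from In: {In, r3, r4, r5}.
Min-cut edges: In→Eg (12), r3→r6 (2), r3→Eg (5), r4→Eg (6), r5→Eg (5); capacity 12 + 2 + 5 + 6 + 5 = 30.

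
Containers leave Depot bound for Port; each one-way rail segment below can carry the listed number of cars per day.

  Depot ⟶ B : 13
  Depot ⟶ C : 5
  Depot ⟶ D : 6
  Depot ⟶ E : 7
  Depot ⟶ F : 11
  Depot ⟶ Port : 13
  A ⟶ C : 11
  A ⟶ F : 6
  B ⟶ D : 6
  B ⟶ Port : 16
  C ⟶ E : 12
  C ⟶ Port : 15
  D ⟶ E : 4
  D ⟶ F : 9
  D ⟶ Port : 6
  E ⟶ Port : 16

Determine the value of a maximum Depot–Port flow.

Augment Depot→Port: bottleneck 13, flow now 13.
Augment Depot→B→Port: bottleneck 13, flow now 26.
Augment Depot→C→Port: bottleneck 5, flow now 31.
Augment Depot→D→Port: bottleneck 6, flow now 37.
Augment Depot→E→Port: bottleneck 7, flow now 44.
No augmenting path remains; maximum flow = 44.
In the residual graph, reachable from Depot: {Depot, F}.
Min-cut edges: Depot→B (13), Depot→C (5), Depot→D (6), Depot→E (7), Depot→Port (13); capacity 13 + 5 + 6 + 7 + 13 = 44.
This cut is saturated, so no flow can exceed 44.

44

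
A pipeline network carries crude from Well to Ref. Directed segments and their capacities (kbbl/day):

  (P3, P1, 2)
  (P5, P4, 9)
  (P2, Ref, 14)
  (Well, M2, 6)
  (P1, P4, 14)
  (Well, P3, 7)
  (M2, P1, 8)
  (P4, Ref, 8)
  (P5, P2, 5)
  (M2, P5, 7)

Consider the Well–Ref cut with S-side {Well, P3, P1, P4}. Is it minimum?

Given cut capacity: 6 + 8 = 14.
Augment Well→M2→P5→P2→Ref: bottleneck 5, flow now 5.
Augment Well→M2→P5→P4→Ref: bottleneck 1, flow now 6.
Augment Well→P3→P1→P4→Ref: bottleneck 2, flow now 8.
No augmenting path remains; maximum flow = 8.
In the residual graph, reachable from Well: {Well, P3}.
Min-cut edges: Well→M2 (6), P3→P1 (2); capacity 6 + 2 = 8.
Cut capacity 14 exceeds the max flow 8, so it is not minimum.

No — its capacity is 14, but the minimum cut has capacity 8.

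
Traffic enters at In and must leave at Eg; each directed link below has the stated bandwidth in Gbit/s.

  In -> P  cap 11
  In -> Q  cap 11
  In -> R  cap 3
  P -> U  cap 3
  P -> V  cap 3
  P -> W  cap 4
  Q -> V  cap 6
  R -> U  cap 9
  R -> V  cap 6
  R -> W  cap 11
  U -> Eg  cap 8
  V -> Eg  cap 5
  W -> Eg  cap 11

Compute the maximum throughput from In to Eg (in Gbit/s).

Augment In→P→U→Eg: bottleneck 3, flow now 3.
Augment In→P→V→Eg: bottleneck 3, flow now 6.
Augment In→P→W→Eg: bottleneck 4, flow now 10.
Augment In→Q→V→Eg: bottleneck 2, flow now 12.
Augment In→R→U→Eg: bottleneck 3, flow now 15.
No augmenting path remains; maximum flow = 15.
In the residual graph, reachable from In: {In, P, Q, V}.
Min-cut edges: In→R (3), P→U (3), P→W (4), V→Eg (5); capacity 3 + 3 + 4 + 5 = 15.
This cut is saturated, so no flow can exceed 15.

15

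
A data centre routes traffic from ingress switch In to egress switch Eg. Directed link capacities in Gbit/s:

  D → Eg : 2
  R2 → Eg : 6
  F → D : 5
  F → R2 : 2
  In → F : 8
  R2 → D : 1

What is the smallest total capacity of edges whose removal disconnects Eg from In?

4

Augment In→F→R2→Eg: bottleneck 2, flow now 2.
Augment In→F→D→Eg: bottleneck 2, flow now 4.
No augmenting path remains; maximum flow = 4.
By max-flow min-cut, the minimum cut capacity equals the max flow.
In the residual graph, reachable from In: {In, F, D}.
Min-cut edges: F→R2 (2), D→Eg (2); capacity 2 + 2 = 4.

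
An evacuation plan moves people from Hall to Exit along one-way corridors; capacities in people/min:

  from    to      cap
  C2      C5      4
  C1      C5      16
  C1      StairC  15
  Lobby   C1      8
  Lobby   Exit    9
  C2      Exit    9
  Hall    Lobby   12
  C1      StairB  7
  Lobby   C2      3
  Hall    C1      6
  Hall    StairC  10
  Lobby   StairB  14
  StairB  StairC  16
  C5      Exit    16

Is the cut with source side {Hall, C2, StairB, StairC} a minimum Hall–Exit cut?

Given cut capacity: 12 + 6 + 4 + 9 = 31.
Augment Hall→Lobby→Exit: bottleneck 9, flow now 9.
Augment Hall→Lobby→C2→Exit: bottleneck 3, flow now 12.
Augment Hall→C1→C5→Exit: bottleneck 6, flow now 18.
No augmenting path remains; maximum flow = 18.
In the residual graph, reachable from Hall: {Hall, StairC}.
Min-cut edges: Hall→Lobby (12), Hall→C1 (6); capacity 12 + 6 = 18.
Cut capacity 31 exceeds the max flow 18, so it is not minimum.

No — its capacity is 31, but the minimum cut has capacity 18.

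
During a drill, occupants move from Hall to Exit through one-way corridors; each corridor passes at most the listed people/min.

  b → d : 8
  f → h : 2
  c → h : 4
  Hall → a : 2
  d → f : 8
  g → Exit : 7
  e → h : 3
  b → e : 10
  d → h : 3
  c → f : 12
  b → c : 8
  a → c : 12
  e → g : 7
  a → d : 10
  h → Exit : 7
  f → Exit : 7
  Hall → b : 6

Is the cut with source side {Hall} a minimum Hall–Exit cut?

Given cut capacity: 2 + 6 = 8.
Augment Hall→a→c→f→Exit: bottleneck 2, flow now 2.
Augment Hall→b→c→f→Exit: bottleneck 5, flow now 7.
Augment Hall→b→c→h→Exit: bottleneck 1, flow now 8.
No augmenting path remains; maximum flow = 8.
Cut capacity 8 equals the max flow, so it is a minimum cut.

Yes — it is a minimum cut (capacity 8).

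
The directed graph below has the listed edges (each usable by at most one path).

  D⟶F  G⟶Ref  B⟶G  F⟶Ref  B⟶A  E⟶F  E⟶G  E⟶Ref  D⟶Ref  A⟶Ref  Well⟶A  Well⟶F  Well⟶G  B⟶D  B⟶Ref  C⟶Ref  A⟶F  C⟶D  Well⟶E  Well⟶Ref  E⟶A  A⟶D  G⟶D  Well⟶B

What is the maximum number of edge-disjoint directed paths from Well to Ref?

6

Assign every edge capacity 1; by Menger, the answer equals the max flow.
Path Well→Ref (+1); total 1.
Path Well→A→Ref (+1); total 2.
Path Well→B→Ref (+1); total 3.
Path Well→E→Ref (+1); total 4.
Path Well→F→Ref (+1); total 5.
Path Well→G→Ref (+1); total 6.
No residual Well→Ref path; max flow = 6.
Certifying cut of size 6: {Well→A, Well→B, Well→E, Well→F, Well→G, Well→Ref}.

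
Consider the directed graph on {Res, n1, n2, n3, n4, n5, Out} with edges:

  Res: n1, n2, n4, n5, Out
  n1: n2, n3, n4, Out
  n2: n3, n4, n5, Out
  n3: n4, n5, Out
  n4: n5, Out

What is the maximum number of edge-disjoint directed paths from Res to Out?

4

Assign every edge capacity 1; by Menger, the answer equals the max flow.
Path Res→Out (+1); total 1.
Path Res→n1→Out (+1); total 2.
Path Res→n2→Out (+1); total 3.
Path Res→n4→Out (+1); total 4.
No residual Res→Out path; max flow = 4.
Certifying cut of size 4: {Res→Out, Res→n1, Res→n2, Res→n4}.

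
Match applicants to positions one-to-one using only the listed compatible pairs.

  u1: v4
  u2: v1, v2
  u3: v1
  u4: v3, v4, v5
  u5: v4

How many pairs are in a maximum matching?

Unit-capacity flow: source→left, listed edges, right→sink; max matching = max flow.
Augmenting path u1→v4 (+1); matched 1.
Augmenting path u2→v1 (+1); matched 2.
Augmenting path u4→v3 (+1); matched 3.
Augmenting path u3→v1→u2→v2 (+1); matched 4.
No augmenting path remains; maximum matching = 4.
König certificate: {u2, u3, u4, v4} is a vertex cover of size 4 (every listed pair touches it), so no matching can be larger.

4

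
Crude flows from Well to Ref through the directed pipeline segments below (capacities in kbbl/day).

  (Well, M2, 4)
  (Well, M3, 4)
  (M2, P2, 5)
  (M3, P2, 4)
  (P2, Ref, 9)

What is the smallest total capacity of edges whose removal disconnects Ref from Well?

8

Augment Well→M2→P2→Ref: bottleneck 4, flow now 4.
Augment Well→M3→P2→Ref: bottleneck 4, flow now 8.
No augmenting path remains; maximum flow = 8.
By max-flow min-cut, the minimum cut capacity equals the max flow.
In the residual graph, reachable from Well: {Well}.
Min-cut edges: Well→M2 (4), Well→M3 (4); capacity 4 + 4 = 8.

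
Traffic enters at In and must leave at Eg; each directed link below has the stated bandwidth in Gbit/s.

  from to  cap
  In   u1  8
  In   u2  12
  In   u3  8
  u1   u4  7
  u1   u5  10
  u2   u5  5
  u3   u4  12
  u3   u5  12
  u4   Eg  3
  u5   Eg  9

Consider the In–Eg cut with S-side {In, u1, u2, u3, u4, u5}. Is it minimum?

Yes — it is a minimum cut (capacity 12).

Given cut capacity: 3 + 9 = 12.
Augment In→u1→u4→Eg: bottleneck 3, flow now 3.
Augment In→u1→u5→Eg: bottleneck 5, flow now 8.
Augment In→u2→u5→Eg: bottleneck 4, flow now 12.
No augmenting path remains; maximum flow = 12.
Cut capacity 12 equals the max flow, so it is a minimum cut.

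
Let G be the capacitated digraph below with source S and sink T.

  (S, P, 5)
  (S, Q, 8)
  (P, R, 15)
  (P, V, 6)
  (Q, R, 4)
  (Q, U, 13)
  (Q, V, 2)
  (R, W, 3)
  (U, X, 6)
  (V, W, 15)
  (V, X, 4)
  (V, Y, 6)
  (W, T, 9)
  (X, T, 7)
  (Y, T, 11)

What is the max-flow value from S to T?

13

Augment S→P→R→W→T: bottleneck 3, flow now 3.
Augment S→P→V→W→T: bottleneck 2, flow now 5.
Augment S→Q→U→X→T: bottleneck 6, flow now 11.
Augment S→Q→V→W→T: bottleneck 2, flow now 13.
No augmenting path remains; maximum flow = 13.
In the residual graph, reachable from S: {S}.
Min-cut edges: S→P (5), S→Q (8); capacity 5 + 8 = 13.
This cut is saturated, so no flow can exceed 13.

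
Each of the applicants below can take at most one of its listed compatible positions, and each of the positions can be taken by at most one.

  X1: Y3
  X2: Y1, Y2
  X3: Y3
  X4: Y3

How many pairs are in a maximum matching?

Unit-capacity flow: source→left, listed edges, right→sink; max matching = max flow.
Augmenting path X1→Y3 (+1); matched 1.
Augmenting path X2→Y1 (+1); matched 2.
No augmenting path remains; maximum matching = 2.
König certificate: {X2, Y3} is a vertex cover of size 2 (every listed pair touches it), so no matching can be larger.

2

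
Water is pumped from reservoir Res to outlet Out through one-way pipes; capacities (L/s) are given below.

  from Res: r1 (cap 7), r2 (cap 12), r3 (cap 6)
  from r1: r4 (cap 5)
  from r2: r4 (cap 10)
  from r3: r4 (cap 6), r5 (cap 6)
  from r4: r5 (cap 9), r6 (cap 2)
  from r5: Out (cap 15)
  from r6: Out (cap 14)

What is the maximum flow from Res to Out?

Augment Res→r3→r5→Out: bottleneck 6, flow now 6.
Augment Res→r1→r4→r5→Out: bottleneck 5, flow now 11.
Augment Res→r2→r4→r5→Out: bottleneck 4, flow now 15.
Augment Res→r2→r4→r6→Out: bottleneck 2, flow now 17.
No augmenting path remains; maximum flow = 17.
In the residual graph, reachable from Res: {Res, r1, r2, r4}.
Min-cut edges: Res→r3 (6), r4→r5 (9), r4→r6 (2); capacity 6 + 9 + 2 = 17.
This cut is saturated, so no flow can exceed 17.

17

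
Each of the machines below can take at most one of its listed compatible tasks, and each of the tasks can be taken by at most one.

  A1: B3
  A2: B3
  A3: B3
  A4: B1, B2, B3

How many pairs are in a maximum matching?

Unit-capacity flow: source→left, listed edges, right→sink; max matching = max flow.
Augmenting path A1→B3 (+1); matched 1.
Augmenting path A4→B1 (+1); matched 2.
No augmenting path remains; maximum matching = 2.
König certificate: {A4, B3} is a vertex cover of size 2 (every listed pair touches it), so no matching can be larger.

2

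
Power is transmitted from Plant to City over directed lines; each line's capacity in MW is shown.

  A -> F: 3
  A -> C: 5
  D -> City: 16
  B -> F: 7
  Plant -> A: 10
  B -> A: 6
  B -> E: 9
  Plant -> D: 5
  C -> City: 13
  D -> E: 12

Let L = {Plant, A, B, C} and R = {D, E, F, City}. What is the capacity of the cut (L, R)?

37

Edges leaving {Plant, A, B, C}: Plant→D (5), A→F (3), B→E (9), B→F (7), C→City (13).
Cut capacity = 5 + 3 + 9 + 7 + 13 = 37.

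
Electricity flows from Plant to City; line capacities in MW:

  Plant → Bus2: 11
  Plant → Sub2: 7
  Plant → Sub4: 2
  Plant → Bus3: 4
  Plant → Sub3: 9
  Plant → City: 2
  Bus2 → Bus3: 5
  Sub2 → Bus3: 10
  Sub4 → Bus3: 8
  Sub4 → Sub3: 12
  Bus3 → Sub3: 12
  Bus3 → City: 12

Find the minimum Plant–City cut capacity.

14

Augment Plant→City: bottleneck 2, flow now 2.
Augment Plant→Bus3→City: bottleneck 4, flow now 6.
Augment Plant→Bus2→Bus3→City: bottleneck 5, flow now 11.
Augment Plant→Sub2→Bus3→City: bottleneck 3, flow now 14.
No augmenting path remains; maximum flow = 14.
By max-flow min-cut, the minimum cut capacity equals the max flow.
In the residual graph, reachable from Plant: {Plant, Bus2, Sub2, Sub4, Bus3, Sub3}.
Min-cut edges: Plant→City (2), Bus3→City (12); capacity 2 + 12 = 14.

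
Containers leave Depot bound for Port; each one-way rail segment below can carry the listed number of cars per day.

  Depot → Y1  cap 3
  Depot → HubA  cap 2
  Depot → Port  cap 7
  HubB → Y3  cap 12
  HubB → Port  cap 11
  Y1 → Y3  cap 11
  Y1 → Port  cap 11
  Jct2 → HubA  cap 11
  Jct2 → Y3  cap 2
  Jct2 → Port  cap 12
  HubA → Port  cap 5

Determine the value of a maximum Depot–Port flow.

12

Augment Depot→Port: bottleneck 7, flow now 7.
Augment Depot→Y1→Port: bottleneck 3, flow now 10.
Augment Depot→HubA→Port: bottleneck 2, flow now 12.
No augmenting path remains; maximum flow = 12.
In the residual graph, reachable from Depot: {Depot}.
Min-cut edges: Depot→Y1 (3), Depot→HubA (2), Depot→Port (7); capacity 3 + 2 + 7 = 12.
This cut is saturated, so no flow can exceed 12.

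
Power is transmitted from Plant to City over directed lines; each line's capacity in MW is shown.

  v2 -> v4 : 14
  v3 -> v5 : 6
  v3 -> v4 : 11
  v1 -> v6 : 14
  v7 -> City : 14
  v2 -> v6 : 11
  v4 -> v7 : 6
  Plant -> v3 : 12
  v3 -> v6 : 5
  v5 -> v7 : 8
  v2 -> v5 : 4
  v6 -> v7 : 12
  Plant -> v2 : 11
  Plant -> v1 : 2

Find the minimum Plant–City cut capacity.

14

Augment Plant→v1→v6→v7→City: bottleneck 2, flow now 2.
Augment Plant→v2→v4→v7→City: bottleneck 6, flow now 8.
Augment Plant→v2→v5→v7→City: bottleneck 4, flow now 12.
Augment Plant→v2→v6→v7→City: bottleneck 1, flow now 13.
Augment Plant→v3→v5→v7→City: bottleneck 1, flow now 14.
No augmenting path remains; maximum flow = 14.
By max-flow min-cut, the minimum cut capacity equals the max flow.
In the residual graph, reachable from Plant: {Plant, v1, v2, v3, v4, v5, v6, v7}.
Min-cut edges: v7→City (14); capacity 14 = 14.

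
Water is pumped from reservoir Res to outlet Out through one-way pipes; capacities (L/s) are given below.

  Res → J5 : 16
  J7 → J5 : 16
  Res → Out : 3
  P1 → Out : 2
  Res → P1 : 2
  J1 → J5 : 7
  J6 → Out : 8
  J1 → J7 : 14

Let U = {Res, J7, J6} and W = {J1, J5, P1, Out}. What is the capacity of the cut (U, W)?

45

Edges leaving {Res, J7, J6}: Res→J5 (16), Res→P1 (2), Res→Out (3), J7→J5 (16), J6→Out (8).
Cut capacity = 16 + 2 + 3 + 16 + 8 = 45.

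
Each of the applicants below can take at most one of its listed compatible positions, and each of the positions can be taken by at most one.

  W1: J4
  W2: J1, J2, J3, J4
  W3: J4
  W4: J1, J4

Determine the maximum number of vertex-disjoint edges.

Unit-capacity flow: source→left, listed edges, right→sink; max matching = max flow.
Augmenting path W1→J4 (+1); matched 1.
Augmenting path W2→J1 (+1); matched 2.
Augmenting path W4→J1→W2→J2 (+1); matched 3.
No augmenting path remains; maximum matching = 3.
König certificate: {W2, W4, J4} is a vertex cover of size 3 (every listed pair touches it), so no matching can be larger.

3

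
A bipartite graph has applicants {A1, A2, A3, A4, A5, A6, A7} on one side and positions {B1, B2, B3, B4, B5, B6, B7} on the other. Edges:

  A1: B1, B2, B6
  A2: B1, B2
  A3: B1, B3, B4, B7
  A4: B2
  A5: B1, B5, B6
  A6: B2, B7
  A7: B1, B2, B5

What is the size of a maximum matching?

6

Unit-capacity flow: source→left, listed edges, right→sink; max matching = max flow.
Augmenting path A1→B1 (+1); matched 1.
Augmenting path A2→B2 (+1); matched 2.
Augmenting path A3→B3 (+1); matched 3.
Augmenting path A5→B5 (+1); matched 4.
Augmenting path A6→B7 (+1); matched 5.
Augmenting path A7→B1→A1→B6 (+1); matched 6.
No augmenting path remains; maximum matching = 6.
König certificate: {A3, A6, B1, B2, B5, B6} is a vertex cover of size 6 (every listed pair touches it), so no matching can be larger.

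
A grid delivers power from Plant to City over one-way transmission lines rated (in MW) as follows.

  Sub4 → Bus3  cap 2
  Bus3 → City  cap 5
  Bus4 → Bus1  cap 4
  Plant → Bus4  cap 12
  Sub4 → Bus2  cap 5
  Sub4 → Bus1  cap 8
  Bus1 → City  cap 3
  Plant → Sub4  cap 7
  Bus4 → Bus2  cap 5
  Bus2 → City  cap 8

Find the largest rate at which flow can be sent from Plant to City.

Augment Plant→Sub4→Bus3→City: bottleneck 2, flow now 2.
Augment Plant→Sub4→Bus1→City: bottleneck 3, flow now 5.
Augment Plant→Sub4→Bus2→City: bottleneck 2, flow now 7.
Augment Plant→Bus4→Bus2→City: bottleneck 5, flow now 12.
Augment Plant→Bus4→Bus1→Sub4→Bus2→City: bottleneck 1, flow now 13. (uses reverse residual edge)
No augmenting path remains; maximum flow = 13.
In the residual graph, reachable from Plant: {Plant, Sub4, Bus4, Bus1, Bus2}.
Min-cut edges: Sub4→Bus3 (2), Bus1→City (3), Bus2→City (8); capacity 2 + 3 + 8 = 13.
This cut is saturated, so no flow can exceed 13.

13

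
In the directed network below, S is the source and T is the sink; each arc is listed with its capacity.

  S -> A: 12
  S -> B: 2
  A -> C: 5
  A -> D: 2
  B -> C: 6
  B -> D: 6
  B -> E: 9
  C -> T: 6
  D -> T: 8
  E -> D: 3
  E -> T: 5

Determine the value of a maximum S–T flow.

9

Augment S→A→C→T: bottleneck 5, flow now 5.
Augment S→A→D→T: bottleneck 2, flow now 7.
Augment S→B→C→T: bottleneck 1, flow now 8.
Augment S→B→D→T: bottleneck 1, flow now 9.
No augmenting path remains; maximum flow = 9.
In the residual graph, reachable from S: {S, A}.
Min-cut edges: S→B (2), A→C (5), A→D (2); capacity 2 + 5 + 2 = 9.
This cut is saturated, so no flow can exceed 9.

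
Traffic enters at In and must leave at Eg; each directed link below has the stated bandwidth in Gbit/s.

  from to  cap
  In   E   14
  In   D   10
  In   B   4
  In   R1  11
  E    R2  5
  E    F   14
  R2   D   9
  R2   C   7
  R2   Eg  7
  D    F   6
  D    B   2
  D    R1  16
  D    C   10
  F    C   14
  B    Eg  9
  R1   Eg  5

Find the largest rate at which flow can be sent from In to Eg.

Augment In→B→Eg: bottleneck 4, flow now 4.
Augment In→R1→Eg: bottleneck 5, flow now 9.
Augment In→E→R2→Eg: bottleneck 5, flow now 14.
Augment In→D→B→Eg: bottleneck 2, flow now 16.
No augmenting path remains; maximum flow = 16.
In the residual graph, reachable from In: {In, E, D, F, R1, C}.
Min-cut edges: In→B (4), E→R2 (5), D→B (2), R1→Eg (5); capacity 4 + 5 + 2 + 5 = 16.
This cut is saturated, so no flow can exceed 16.

16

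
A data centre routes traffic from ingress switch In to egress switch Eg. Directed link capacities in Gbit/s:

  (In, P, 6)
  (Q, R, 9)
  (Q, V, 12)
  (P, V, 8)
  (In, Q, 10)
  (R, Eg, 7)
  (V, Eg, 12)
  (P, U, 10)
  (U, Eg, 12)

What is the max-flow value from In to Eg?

16

Augment In→P→U→Eg: bottleneck 6, flow now 6.
Augment In→Q→R→Eg: bottleneck 7, flow now 13.
Augment In→Q→V→Eg: bottleneck 3, flow now 16.
No augmenting path remains; maximum flow = 16.
In the residual graph, reachable from In: {In}.
Min-cut edges: In→P (6), In→Q (10); capacity 6 + 10 = 16.
This cut is saturated, so no flow can exceed 16.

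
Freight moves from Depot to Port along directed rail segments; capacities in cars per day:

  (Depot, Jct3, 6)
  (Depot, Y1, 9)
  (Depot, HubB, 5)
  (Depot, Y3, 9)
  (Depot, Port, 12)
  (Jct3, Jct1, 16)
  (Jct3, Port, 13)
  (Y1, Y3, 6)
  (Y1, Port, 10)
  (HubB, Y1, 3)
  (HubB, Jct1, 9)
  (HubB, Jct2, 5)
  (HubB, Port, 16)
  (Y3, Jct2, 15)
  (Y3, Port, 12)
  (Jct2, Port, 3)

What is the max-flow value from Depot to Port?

Augment Depot→Port: bottleneck 12, flow now 12.
Augment Depot→Jct3→Port: bottleneck 6, flow now 18.
Augment Depot→Y1→Port: bottleneck 9, flow now 27.
Augment Depot→HubB→Port: bottleneck 5, flow now 32.
Augment Depot→Y3→Port: bottleneck 9, flow now 41.
No augmenting path remains; maximum flow = 41.
In the residual graph, reachable from Depot: {Depot}.
Min-cut edges: Depot→Jct3 (6), Depot→Y1 (9), Depot→HubB (5), Depot→Y3 (9), Depot→Port (12); capacity 6 + 9 + 5 + 9 + 12 = 41.
This cut is saturated, so no flow can exceed 41.

41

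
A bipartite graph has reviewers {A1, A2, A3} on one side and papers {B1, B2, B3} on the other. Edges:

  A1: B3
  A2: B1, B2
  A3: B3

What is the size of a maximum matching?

2

Unit-capacity flow: source→left, listed edges, right→sink; max matching = max flow.
Augmenting path A1→B3 (+1); matched 1.
Augmenting path A2→B1 (+1); matched 2.
No augmenting path remains; maximum matching = 2.
König certificate: {A2, B3} is a vertex cover of size 2 (every listed pair touches it), so no matching can be larger.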